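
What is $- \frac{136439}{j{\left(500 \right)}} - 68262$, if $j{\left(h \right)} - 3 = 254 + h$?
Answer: $- \frac{51810773}{757} \approx -68442.0$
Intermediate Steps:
$j{\left(h \right)} = 257 + h$ ($j{\left(h \right)} = 3 + \left(254 + h\right) = 257 + h$)
$- \frac{136439}{j{\left(500 \right)}} - 68262 = - \frac{136439}{257 + 500} - 68262 = - \frac{136439}{757} - 68262 = - \frac{51810773}{757}$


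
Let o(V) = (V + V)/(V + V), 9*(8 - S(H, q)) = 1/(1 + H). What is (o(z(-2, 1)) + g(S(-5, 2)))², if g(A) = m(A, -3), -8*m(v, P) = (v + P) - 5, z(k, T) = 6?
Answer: 82369/82944 ≈ 0.99307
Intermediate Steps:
S(H, q) = 8 - 1/(9*(1 + H))
m(v, P) = 5/8 - P/8 - v/8 (m(v, P) = -((v + P) - 5)/8 = -((P + v) - 5)/8 = -(-5 + P + v)/8 = 5/8 - P/8 - v/8)
g(A) = 1 - A/8 (g(A) = 5/8 - ⅛*(-3) - A/8 = 5/8 + 3/8 - A/8 = 1 - A/8)
o(V) = 1 (o(V) = (2*V)/((2*V)) = (2*V)*(1/(2*V)) = 1)
(o(z(-2, 1)) + g(S(-5, 2)))² = (1 + (1 - (71 + 72*(-5))/(72*(1 - 5))))² = (1 + (1 - (71 - 360)/(72*(-4))))² = (1 + (1 - (-1)*(-289)/(72*4)))² = (1 + (1 - ⅛*289/36))² = (1 + (1 - 289/288))² = (1 - 1/288)² = (287/288)² = 82369/82944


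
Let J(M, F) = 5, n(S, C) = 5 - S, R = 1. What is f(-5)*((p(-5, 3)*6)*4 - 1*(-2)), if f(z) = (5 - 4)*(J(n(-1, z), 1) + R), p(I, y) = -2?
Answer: -276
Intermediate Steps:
f(z) = 6 (f(z) = (5 - 4)*(5 + 1) = 1*6 = 6)
f(-5)*((p(-5, 3)*6)*4 - 1*(-2)) = 6*(-2*6*4 - 1*(-2)) = 6*(-12*4 + 2) = 6*(-48 + 2) = 6*(-46) = -276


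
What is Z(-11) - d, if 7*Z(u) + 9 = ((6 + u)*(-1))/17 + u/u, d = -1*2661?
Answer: 316528/119 ≈ 2659.9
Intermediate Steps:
d = -2661
Z(u) = -142/119 - u/119 (Z(u) = -9/7 + (((6 + u)*(-1))/17 + u/u)/7 = -9/7 + ((-6 - u)*(1/17) + 1)/7 = -9/7 + ((-6/17 - u/17) + 1)/7 = -9/7 + (11/17 - u/17)/7 = -9/7 + (11/119 - u/119) = -142/119 - u/119)
Z(-11) - d = (-142/119 - 1/119*(-11)) - 1*(-2661) = (-142/119 + 11/119) + 2661 = -131/119 + 2661 = 316528/119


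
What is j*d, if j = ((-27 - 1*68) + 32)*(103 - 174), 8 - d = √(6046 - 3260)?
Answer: 35784 - 4473*√2786 ≈ -2.0031e+5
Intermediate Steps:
d = 8 - √2786 (d = 8 - √(6046 - 3260) = 8 - √2786 ≈ -44.783)
j = 4473 (j = ((-27 - 68) + 32)*(-71) = (-95 + 32)*(-71) = -63*(-71) = 4473)
j*d = 4473*(8 - √2786) = 35784 - 4473*√2786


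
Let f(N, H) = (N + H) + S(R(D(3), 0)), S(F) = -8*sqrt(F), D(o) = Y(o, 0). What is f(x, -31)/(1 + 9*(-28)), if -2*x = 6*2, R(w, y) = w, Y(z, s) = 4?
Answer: 53/251 ≈ 0.21116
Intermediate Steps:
D(o) = 4
x = -6 (x = -3*2 = -1/2*12 = -6)
f(N, H) = -16 + H + N (f(N, H) = (N + H) - 8*sqrt(4) = (H + N) - 8*2 = (H + N) - 16 = -16 + H + N)
f(x, -31)/(1 + 9*(-28)) = (-16 - 31 - 6)/(1 + 9*(-28)) = -53/(1 - 252) = -53/(-251) = -53*(-1/251) = 53/251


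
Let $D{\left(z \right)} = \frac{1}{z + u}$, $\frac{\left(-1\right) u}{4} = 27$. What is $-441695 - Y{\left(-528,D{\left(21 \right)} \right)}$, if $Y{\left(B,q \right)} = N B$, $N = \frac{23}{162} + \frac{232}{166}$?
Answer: $- \frac{988016807}{2241} \approx -4.4088 \cdot 10^{5}$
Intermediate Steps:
$u = -108$ ($u = \left(-4\right) 27 = -108$)
$N = \frac{20701}{13446}$ ($N = 23 \cdot \frac{1}{162} + 232 \cdot \frac{1}{166} = \frac{23}{162} + \frac{116}{83} = \frac{20701}{13446} \approx 1.5396$)
$D{\left(z \right)} = \frac{1}{-108 + z}$ ($D{\left(z \right)} = \frac{1}{z - 108} = \frac{1}{-108 + z}$)
$Y{\left(B,q \right)} = \frac{20701 B}{13446}$
$-441695 - Y{\left(-528,D{\left(21 \right)} \right)} = -441695 - \frac{20701}{13446} \left(-528\right) = -441695 - - \frac{1821688}{2241} = -441695 + \frac{1821688}{2241} = - \frac{988016807}{2241}$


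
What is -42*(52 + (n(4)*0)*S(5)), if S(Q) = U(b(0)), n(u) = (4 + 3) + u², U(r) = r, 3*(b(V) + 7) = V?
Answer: -2184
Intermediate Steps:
b(V) = -7 + V/3
n(u) = 7 + u²
S(Q) = -7 (S(Q) = -7 + (⅓)*0 = -7 + 0 = -7)
-42*(52 + (n(4)*0)*S(5)) = -42*(52 + ((7 + 4²)*0)*(-7)) = -42*(52 + ((7 + 16)*0)*(-7)) = -42*(52 + (23*0)*(-7)) = -42*(52 + 0*(-7)) = -42*(52 + 0) = -42*52 = -2184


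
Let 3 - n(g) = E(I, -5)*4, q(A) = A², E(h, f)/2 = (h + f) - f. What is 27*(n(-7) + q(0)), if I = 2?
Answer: -351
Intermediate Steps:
E(h, f) = 2*h (E(h, f) = 2*((h + f) - f) = 2*((f + h) - f) = 2*h)
n(g) = -13 (n(g) = 3 - 2*2*4 = 3 - 4*4 = 3 - 1*16 = 3 - 16 = -13)
27*(n(-7) + q(0)) = 27*(-13 + 0²) = 27*(-13 + 0) = 27*(-13) = -351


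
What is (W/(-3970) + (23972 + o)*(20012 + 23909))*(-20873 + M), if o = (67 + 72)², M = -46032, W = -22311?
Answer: -101011071912565701/794 ≈ -1.2722e+14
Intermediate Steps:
o = 19321 (o = 139² = 19321)
(W/(-3970) + (23972 + o)*(20012 + 23909))*(-20873 + M) = (-22311/(-3970) + (23972 + 19321)*(20012 + 23909))*(-20873 - 46032) = (-22311*(-1/3970) + 43293*43921)*(-66905) = (22311/3970 + 1901471853)*(-66905) = (7548843278721/3970)*(-66905) = -101011071912565701/794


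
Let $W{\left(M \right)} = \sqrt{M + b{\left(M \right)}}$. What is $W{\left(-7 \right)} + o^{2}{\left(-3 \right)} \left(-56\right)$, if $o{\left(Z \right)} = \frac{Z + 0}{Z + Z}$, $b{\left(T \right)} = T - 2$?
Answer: $-14 + 4 i \approx -14.0 + 4.0 i$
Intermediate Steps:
$b{\left(T \right)} = -2 + T$ ($b{\left(T \right)} = T - 2 = -2 + T$)
$o{\left(Z \right)} = \frac{1}{2}$ ($o{\left(Z \right)} = \frac{Z}{2 Z} = Z \frac{1}{2 Z} = \frac{1}{2}$)
$W{\left(M \right)} = \sqrt{-2 + 2 M}$ ($W{\left(M \right)} = \sqrt{M + \left(-2 + M\right)} = \sqrt{-2 + 2 M}$)
$W{\left(-7 \right)} + o^{2}{\left(-3 \right)} \left(-56\right) = \sqrt{-2 + 2 \left(-7\right)} + \left(\frac{1}{2}\right)^{2} \left(-56\right) = \sqrt{-2 - 14} + \frac{1}{4} \left(-56\right) = \sqrt{-16} - 14 = 4 i - 14 = -14 + 4 i$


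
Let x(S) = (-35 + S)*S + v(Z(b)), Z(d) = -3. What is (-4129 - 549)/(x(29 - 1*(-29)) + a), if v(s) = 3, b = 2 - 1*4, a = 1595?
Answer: -2339/1466 ≈ -1.5955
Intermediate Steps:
b = -2 (b = 2 - 4 = -2)
x(S) = 3 + S*(-35 + S) (x(S) = (-35 + S)*S + 3 = S*(-35 + S) + 3 = 3 + S*(-35 + S))
(-4129 - 549)/(x(29 - 1*(-29)) + a) = (-4129 - 549)/((3 + (29 - 1*(-29))² - 35*(29 - 1*(-29))) + 1595) = -4678/((3 + (29 + 29)² - 35*(29 + 29)) + 1595) = -4678/((3 + 58² - 35*58) + 1595) = -4678/((3 + 3364 - 2030) + 1595) = -4678/(1337 + 1595) = -4678/2932 = -4678*1/2932 = -2339/1466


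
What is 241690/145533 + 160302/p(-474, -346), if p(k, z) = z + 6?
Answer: -11623528183/24740610 ≈ -469.82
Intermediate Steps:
p(k, z) = 6 + z
241690/145533 + 160302/p(-474, -346) = 241690/145533 + 160302/(6 - 346) = 241690*(1/145533) + 160302/(-340) = 241690/145533 + 160302*(-1/340) = 241690/145533 - 80151/170 = -11623528183/24740610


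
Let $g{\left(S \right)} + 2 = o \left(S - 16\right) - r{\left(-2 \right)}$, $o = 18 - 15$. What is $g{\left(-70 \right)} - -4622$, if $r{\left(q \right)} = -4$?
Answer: $4366$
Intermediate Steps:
$o = 3$ ($o = 18 - 15 = 3$)
$g{\left(S \right)} = -46 + 3 S$ ($g{\left(S \right)} = -2 + \left(3 \left(S - 16\right) - -4\right) = -2 + \left(3 \left(-16 + S\right) + 4\right) = -2 + \left(\left(-48 + 3 S\right) + 4\right) = -2 + \left(-44 + 3 S\right) = -46 + 3 S$)
$g{\left(-70 \right)} - -4622 = \left(-46 + 3 \left(-70\right)\right) - -4622 = \left(-46 - 210\right) + 4622 = -256 + 4622 = 4366$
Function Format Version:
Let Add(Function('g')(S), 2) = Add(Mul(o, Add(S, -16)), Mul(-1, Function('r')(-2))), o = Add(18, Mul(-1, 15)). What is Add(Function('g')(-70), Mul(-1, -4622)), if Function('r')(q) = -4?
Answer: 4366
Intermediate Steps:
o = 3 (o = Add(18, -15) = 3)
Function('g')(S) = Add(-46, Mul(3, S)) (Function('g')(S) = Add(-2, Add(Mul(3, Add(S, -16)), Mul(-1, -4))) = Add(-2, Add(Mul(3, Add(-16, S)), 4)) = Add(-2, Add(Add(-48, Mul(3, S)), 4)) = Add(-2, Add(-44, Mul(3, S))) = Add(-46, Mul(3, S)))
Add(Function('g')(-70), Mul(-1, -4622)) = Add(Add(-46, Mul(3, -70)), Mul(-1, -4622)) = Add(Add(-46, -210), 4622) = Add(-256, 4622) = 4366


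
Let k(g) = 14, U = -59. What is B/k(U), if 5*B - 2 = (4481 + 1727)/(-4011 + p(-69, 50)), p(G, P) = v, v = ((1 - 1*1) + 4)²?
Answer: 891/139825 ≈ 0.0063723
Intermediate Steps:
v = 16 (v = ((1 - 1) + 4)² = (0 + 4)² = 4² = 16)
p(G, P) = 16
B = 1782/19975 (B = ⅖ + ((4481 + 1727)/(-4011 + 16))/5 = ⅖ + (6208/(-3995))/5 = ⅖ + (6208*(-1/3995))/5 = ⅖ + (⅕)*(-6208/3995) = ⅖ - 6208/19975 = 1782/19975 ≈ 0.089211)
B/k(U) = (1782/19975)/14 = (1782/19975)*(1/14) = 891/139825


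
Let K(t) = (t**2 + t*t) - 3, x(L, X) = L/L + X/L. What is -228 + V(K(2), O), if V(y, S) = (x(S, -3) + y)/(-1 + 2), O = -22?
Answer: -4881/22 ≈ -221.86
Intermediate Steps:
x(L, X) = 1 + X/L
K(t) = -3 + 2*t**2 (K(t) = (t**2 + t**2) - 3 = 2*t**2 - 3 = -3 + 2*t**2)
V(y, S) = y + (-3 + S)/S (V(y, S) = ((S - 3)/S + y)/(-1 + 2) = ((-3 + S)/S + y)/1 = (y + (-3 + S)/S)*1 = y + (-3 + S)/S)
-228 + V(K(2), O) = -228 + (1 + (-3 + 2*2**2) - 3/(-22)) = -228 + (1 + (-3 + 2*4) - 3*(-1/22)) = -228 + (1 + (-3 + 8) + 3/22) = -228 + (1 + 5 + 3/22) = -228 + 135/22 = -4881/22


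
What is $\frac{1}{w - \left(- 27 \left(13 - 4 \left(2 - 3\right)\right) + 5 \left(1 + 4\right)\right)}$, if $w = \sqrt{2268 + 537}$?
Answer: $\frac{434}{185551} - \frac{\sqrt{2805}}{185551} \approx 0.0020535$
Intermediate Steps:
$w = \sqrt{2805} \approx 52.962$
$\frac{1}{w - \left(- 27 \left(13 - 4 \left(2 - 3\right)\right) + 5 \left(1 + 4\right)\right)} = \frac{1}{\sqrt{2805} - \left(- 27 \left(13 - 4 \left(2 - 3\right)\right) + 5 \left(1 + 4\right)\right)} = \frac{1}{\sqrt{2805} + \left(27 \left(13 - 4 \left(-1\right)\right) - 25\right)} = \frac{1}{\sqrt{2805} - \left(25 - 27 \left(13 - -4\right)\right)} = \frac{1}{\sqrt{2805} - \left(25 - 27 \left(13 + 4\right)\right)} = \frac{1}{\sqrt{2805} + \left(27 \cdot 17 - 25\right)} = \frac{1}{\sqrt{2805} + \left(459 - 25\right)} = \frac{1}{\sqrt{2805} + 434} = \frac{1}{434 + \sqrt{2805}}$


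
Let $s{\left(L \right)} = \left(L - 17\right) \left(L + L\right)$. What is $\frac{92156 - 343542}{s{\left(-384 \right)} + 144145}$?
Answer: $- \frac{251386}{452113} \approx -0.55602$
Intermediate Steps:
$s{\left(L \right)} = 2 L \left(-17 + L\right)$ ($s{\left(L \right)} = \left(-17 + L\right) 2 L = 2 L \left(-17 + L\right)$)
$\frac{92156 - 343542}{s{\left(-384 \right)} + 144145} = \frac{92156 - 343542}{2 \left(-384\right) \left(-17 - 384\right) + 144145} = - \frac{251386}{2 \left(-384\right) \left(-401\right) + 144145} = - \frac{251386}{307968 + 144145} = - \frac{251386}{452113}$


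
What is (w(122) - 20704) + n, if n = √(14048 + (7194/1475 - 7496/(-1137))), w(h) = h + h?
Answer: -20460 + √1581735686345574/335415 ≈ -20341.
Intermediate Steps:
w(h) = 2*h
n = √1581735686345574/335415 (n = √(14048 + (7194*(1/1475) - 7496*(-1/1137))) = √(14048 + (7194/1475 + 7496/1137)) = √(14048 + 19236178/1677075) = √(23578785778/1677075) = √1581735686345574/335415 ≈ 118.57)
(w(122) - 20704) + n = (2*122 - 20704) + √1581735686345574/335415 = (244 - 20704) + √1581735686345574/335415 = -20460 + √1581735686345574/335415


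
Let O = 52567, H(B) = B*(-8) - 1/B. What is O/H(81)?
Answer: -4257927/52489 ≈ -81.120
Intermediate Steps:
H(B) = -1/B - 8*B (H(B) = -8*B - 1/B = -1/B - 8*B)
O/H(81) = 52567/(-1/81 - 8*81) = 52567/(-1*1/81 - 648) = 52567/(-1/81 - 648) = 52567/(-52489/81) = 52567*(-81/52489) = -4257927/52489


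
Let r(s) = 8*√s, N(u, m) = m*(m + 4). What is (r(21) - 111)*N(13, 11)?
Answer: -18315 + 1320*√21 ≈ -12266.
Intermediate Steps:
N(u, m) = m*(4 + m)
(r(21) - 111)*N(13, 11) = (8*√21 - 111)*(11*(4 + 11)) = (-111 + 8*√21)*(11*15) = (-111 + 8*√21)*165 = -18315 + 1320*√21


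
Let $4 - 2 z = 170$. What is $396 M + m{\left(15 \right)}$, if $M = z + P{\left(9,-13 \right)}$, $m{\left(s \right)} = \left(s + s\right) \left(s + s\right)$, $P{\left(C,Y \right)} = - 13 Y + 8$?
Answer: $38124$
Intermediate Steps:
$z = -83$ ($z = 2 - 85 = -83$)
$P{\left(C,Y \right)} = 8 - 13 Y$
$m{\left(s \right)} = 4 s^{2}$ ($m{\left(s \right)} = 2 s 2 s = 4 s^{2}$)
$M = 94$ ($M = -83 + \left(8 - -169\right) = -83 + \left(8 + 169\right) = -83 + 177 = 94$)
$396 M + m{\left(15 \right)} = 396 \cdot 94 + 4 \cdot 15^{2} = 37224 + 4 \cdot 225 = 37224 + 900 = 38124$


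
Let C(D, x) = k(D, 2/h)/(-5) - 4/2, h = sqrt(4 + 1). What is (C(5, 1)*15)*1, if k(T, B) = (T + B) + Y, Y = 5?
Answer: -60 - 6*sqrt(5)/5 ≈ -62.683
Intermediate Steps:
h = sqrt(5) ≈ 2.2361
k(T, B) = 5 + B + T (k(T, B) = (T + B) + 5 = (B + T) + 5 = 5 + B + T)
C(D, x) = -3 - 2*sqrt(5)/25 - D/5 (C(D, x) = (5 + 2/(sqrt(5)) + D)/(-5) - 4/2 = (5 + 2*(sqrt(5)/5) + D)*(-1/5) - 4*1/2 = (5 + 2*sqrt(5)/5 + D)*(-1/5) - 2 = (5 + D + 2*sqrt(5)/5)*(-1/5) - 2 = (-1 - 2*sqrt(5)/25 - D/5) - 2 = -3 - 2*sqrt(5)/25 - D/5)
(C(5, 1)*15)*1 = ((-3 - 2*sqrt(5)/25 - 1/5*5)*15)*1 = ((-3 - 2*sqrt(5)/25 - 1)*15)*1 = ((-4 - 2*sqrt(5)/25)*15)*1 = (-60 - 6*sqrt(5)/5)*1 = -60 - 6*sqrt(5)/5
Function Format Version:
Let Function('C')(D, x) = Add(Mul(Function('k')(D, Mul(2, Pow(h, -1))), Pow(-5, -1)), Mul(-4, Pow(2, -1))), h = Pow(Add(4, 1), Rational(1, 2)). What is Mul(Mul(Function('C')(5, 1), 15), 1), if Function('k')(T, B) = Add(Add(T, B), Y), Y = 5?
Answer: Add(-60, Mul(Rational(-6, 5), Pow(5, Rational(1, 2)))) ≈ -62.683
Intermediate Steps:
h = Pow(5, Rational(1, 2)) ≈ 2.2361
Function('k')(T, B) = Add(5, B, T) (Function('k')(T, B) = Add(Add(T, B), 5) = Add(Add(B, T), 5) = Add(5, B, T))
Function('C')(D, x) = Add(-3, Mul(Rational(-2, 25), Pow(5, Rational(1, 2))), Mul(Rational(-1, 5), D)) (Function('C')(D, x) = Add(Mul(Add(5, Mul(2, Pow(Pow(5, Rational(1, 2)), -1)), D), Pow(-5, -1)), Mul(-4, Pow(2, -1))) = Add(Mul(Add(5, Mul(2, Mul(Rational(1, 5), Pow(5, Rational(1, 2)))), D), Rational(-1, 5)), Mul(-4, Rational(1, 2))) = Add(Mul(Add(5, Mul(Rational(2, 5), Pow(5, Rational(1, 2))), D), Rational(-1, 5)), -2) = Add(Mul(Add(5, D, Mul(Rational(2, 5), Pow(5, Rational(1, 2)))), Rational(-1, 5)), -2) = Add(Add(-1, Mul(Rational(-2, 25), Pow(5, Rational(1, 2))), Mul(Rational(-1, 5), D)), -2) = Add(-3, Mul(Rational(-2, 25), Pow(5, Rational(1, 2))), Mul(Rational(-1, 5), D)))
Mul(Mul(Function('C')(5, 1), 15), 1) = Mul(Mul(Add(-3, Mul(Rational(-2, 25), Pow(5, Rational(1, 2))), Mul(Rational(-1, 5), 5)), 15), 1) = Mul(Mul(Add(-3, Mul(Rational(-2, 25), Pow(5, Rational(1, 2))), -1), 15), 1) = Mul(Mul(Add(-4, Mul(Rational(-2, 25), Pow(5, Rational(1, 2)))), 15), 1) = Mul(Add(-60, Mul(Rational(-6, 5), Pow(5, Rational(1, 2)))), 1) = Add(-60, Mul(Rational(-6, 5), Pow(5, Rational(1, 2))))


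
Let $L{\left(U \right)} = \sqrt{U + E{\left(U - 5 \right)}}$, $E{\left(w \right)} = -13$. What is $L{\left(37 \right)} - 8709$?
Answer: $-8709 + 2 \sqrt{6} \approx -8704.1$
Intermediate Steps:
$L{\left(U \right)} = \sqrt{-13 + U}$ ($L{\left(U \right)} = \sqrt{U - 13} = \sqrt{-13 + U}$)
$L{\left(37 \right)} - 8709 = \sqrt{-13 + 37} - 8709 = \sqrt{24} - 8709 = 2 \sqrt{6} - 8709 = -8709 + 2 \sqrt{6}$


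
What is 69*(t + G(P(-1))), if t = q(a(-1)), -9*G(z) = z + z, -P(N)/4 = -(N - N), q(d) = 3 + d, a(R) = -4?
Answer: -69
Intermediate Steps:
P(N) = 0 (P(N) = -(-4)*(N - N) = -(-4)*0 = -4*0 = 0)
G(z) = -2*z/9 (G(z) = -(z + z)/9 = -2*z/9)
t = -1 (t = 3 - 4 = -1)
69*(t + G(P(-1))) = 69*(-1 - 2/9*0) = 69*(-1 + 0) = 69*(-1) = -69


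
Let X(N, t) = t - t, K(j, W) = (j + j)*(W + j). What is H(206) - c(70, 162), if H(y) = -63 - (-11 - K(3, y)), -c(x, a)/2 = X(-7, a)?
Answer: 1202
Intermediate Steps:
K(j, W) = 2*j*(W + j) (K(j, W) = (2*j)*(W + j) = 2*j*(W + j))
X(N, t) = 0
c(x, a) = 0 (c(x, a) = -2*0 = 0)
H(y) = -34 + 6*y (H(y) = -63 - (-11 - 2*3*(y + 3)) = -63 - (-11 - 2*3*(3 + y)) = -63 - (-11 - (18 + 6*y)) = -63 - (-11 + (-18 - 6*y)) = -63 - (-29 - 6*y) = -63 + (29 + 6*y) = -34 + 6*y)
H(206) - c(70, 162) = (-34 + 6*206) - 1*0 = (-34 + 1236) + 0 = 1202 + 0 = 1202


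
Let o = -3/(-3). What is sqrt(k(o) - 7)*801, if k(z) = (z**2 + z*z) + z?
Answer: 1602*I ≈ 1602.0*I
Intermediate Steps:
o = 1 (o = -3*(-1/3) = 1)
k(z) = z + 2*z**2 (k(z) = (z**2 + z**2) + z = 2*z**2 + z = z + 2*z**2)
sqrt(k(o) - 7)*801 = sqrt(1*(1 + 2*1) - 7)*801 = sqrt(1*(1 + 2) - 7)*801 = sqrt(1*3 - 7)*801 = sqrt(3 - 7)*801 = sqrt(-4)*801 = (2*I)*801 = 1602*I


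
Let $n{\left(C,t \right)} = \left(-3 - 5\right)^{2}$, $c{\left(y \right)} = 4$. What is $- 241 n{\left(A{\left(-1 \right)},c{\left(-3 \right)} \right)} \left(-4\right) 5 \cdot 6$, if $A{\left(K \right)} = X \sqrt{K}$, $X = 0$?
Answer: $1850880$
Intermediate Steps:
$A{\left(K \right)} = 0$ ($A{\left(K \right)} = 0 \sqrt{K} = 0$)
$n{\left(C,t \right)} = 64$ ($n{\left(C,t \right)} = \left(-8\right)^{2} = 64$)
$- 241 n{\left(A{\left(-1 \right)},c{\left(-3 \right)} \right)} \left(-4\right) 5 \cdot 6 = - 241 \cdot 64 \left(-4\right) 5 \cdot 6 = - 241 \cdot 64 \left(\left(-20\right) 6\right) = - 241 \cdot 64 \left(-120\right) = \left(-241\right) \left(-7680\right) = 1850880$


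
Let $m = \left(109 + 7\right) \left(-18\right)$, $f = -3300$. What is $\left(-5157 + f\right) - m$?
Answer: $-6369$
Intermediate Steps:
$m = -2088$ ($m = 116 \left(-18\right) = -2088$)
$\left(-5157 + f\right) - m = \left(-5157 - 3300\right) - -2088 = -8457 + 2088 = -6369$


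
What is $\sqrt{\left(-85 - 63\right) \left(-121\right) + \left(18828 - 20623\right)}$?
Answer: $\sqrt{16113} \approx 126.94$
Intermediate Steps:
$\sqrt{\left(-85 - 63\right) \left(-121\right) + \left(18828 - 20623\right)} = \sqrt{\left(-85 - 63\right) \left(-121\right) - 1795} = \sqrt{\left(-148\right) \left(-121\right) - 1795} = \sqrt{17908 - 1795} = \sqrt{16113}$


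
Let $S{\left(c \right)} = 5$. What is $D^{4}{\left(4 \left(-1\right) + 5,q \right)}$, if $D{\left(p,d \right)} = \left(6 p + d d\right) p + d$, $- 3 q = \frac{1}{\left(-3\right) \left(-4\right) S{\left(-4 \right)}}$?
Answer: $\frac{1422933956913677579281}{1101996057600000000} \approx 1291.2$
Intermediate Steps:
$q = - \frac{1}{180}$ ($q = - \frac{1}{3 \left(-3\right) \left(-4\right) 5} = - \frac{1}{3 \cdot 12 \cdot 5} = - \frac{1}{3 \cdot 60} = \left(- \frac{1}{3}\right) \frac{1}{60} = - \frac{1}{180} \approx -0.0055556$)
$D{\left(p,d \right)} = d + p \left(d^{2} + 6 p\right)$ ($D{\left(p,d \right)} = \left(6 p + d^{2}\right) p + d = \left(d^{2} + 6 p\right) p + d = p \left(d^{2} + 6 p\right) + d = d + p \left(d^{2} + 6 p\right)$)
$D^{4}{\left(4 \left(-1\right) + 5,q \right)} = \left(- \frac{1}{180} + 6 \left(4 \left(-1\right) + 5\right)^{2} + \left(4 \left(-1\right) + 5\right) \left(- \frac{1}{180}\right)^{2}\right)^{4} = \left(- \frac{1}{180} + 6 \left(-4 + 5\right)^{2} + \left(-4 + 5\right) \frac{1}{32400}\right)^{4} = \left(- \frac{1}{180} + 6 \cdot 1^{2} + 1 \cdot \frac{1}{32400}\right)^{4} = \left(- \frac{1}{180} + 6 \cdot 1 + \frac{1}{32400}\right)^{4} = \left(- \frac{1}{180} + 6 + \frac{1}{32400}\right)^{4} = \left(\frac{194221}{32400}\right)^{4} = \frac{1422933956913677579281}{1101996057600000000}$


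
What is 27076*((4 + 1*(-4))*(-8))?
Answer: 0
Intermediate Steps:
27076*((4 + 1*(-4))*(-8)) = 27076*((4 - 4)*(-8)) = 27076*(0*(-8)) = 27076*0 = 0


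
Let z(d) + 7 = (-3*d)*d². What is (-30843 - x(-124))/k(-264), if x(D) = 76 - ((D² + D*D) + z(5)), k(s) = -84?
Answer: 183/28 ≈ 6.5357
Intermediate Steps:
z(d) = -7 - 3*d³ (z(d) = -7 + (-3*d)*d² = -7 - 3*d³)
x(D) = 458 - 2*D² (x(D) = 76 - ((D² + D*D) + (-7 - 3*5³)) = 76 - ((D² + D²) + (-7 - 3*125)) = 76 - (2*D² + (-7 - 375)) = 76 - (2*D² - 382) = 76 - (-382 + 2*D²) = 76 + (382 - 2*D²) = 458 - 2*D²)
(-30843 - x(-124))/k(-264) = (-30843 - (458 - 2*(-124)²))/(-84) = (-30843 - (458 - 2*15376))*(-1/84) = (-30843 - (458 - 30752))*(-1/84) = (-30843 - 1*(-30294))*(-1/84) = (-30843 + 30294)*(-1/84) = -549*(-1/84) = 183/28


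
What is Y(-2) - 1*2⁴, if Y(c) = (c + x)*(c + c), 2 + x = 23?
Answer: -92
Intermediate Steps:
x = 21 (x = -2 + 23 = 21)
Y(c) = 2*c*(21 + c) (Y(c) = (c + 21)*(c + c) = (21 + c)*(2*c) = 2*c*(21 + c))
Y(-2) - 1*2⁴ = 2*(-2)*(21 - 2) - 1*2⁴ = 2*(-2)*19 - 1*16 = -76 - 16 = -92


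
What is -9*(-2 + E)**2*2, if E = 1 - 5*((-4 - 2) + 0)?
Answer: -15138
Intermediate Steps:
E = 31 (E = 1 - 5*(-6 + 0) = 1 - 5*(-6) = 1 + 30 = 31)
-9*(-2 + E)**2*2 = -9*(-2 + 31)**2*2 = -9*29**2*2 = -9*841*2 = -7569*2 = -15138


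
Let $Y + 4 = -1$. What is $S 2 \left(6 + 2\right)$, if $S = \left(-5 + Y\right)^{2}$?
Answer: $1600$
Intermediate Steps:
$Y = -5$ ($Y = -4 - 1 = -5$)
$S = 100$ ($S = \left(-5 - 5\right)^{2} = \left(-10\right)^{2} = 100$)
$S 2 \left(6 + 2\right) = 100 \cdot 2 \left(6 + 2\right) = 100 \cdot 2 \cdot 8 = 100 \cdot 16 = 1600$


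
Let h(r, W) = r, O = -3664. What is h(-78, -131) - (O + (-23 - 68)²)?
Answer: -4695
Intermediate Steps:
h(-78, -131) - (O + (-23 - 68)²) = -78 - (-3664 + (-23 - 68)²) = -78 - (-3664 + (-91)²) = -78 - (-3664 + 8281) = -78 - 1*4617 = -78 - 4617 = -4695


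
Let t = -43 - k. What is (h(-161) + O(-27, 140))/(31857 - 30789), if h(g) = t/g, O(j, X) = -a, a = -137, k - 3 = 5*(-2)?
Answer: 22093/171948 ≈ 0.12849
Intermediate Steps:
k = -7 (k = 3 + 5*(-2) = 3 - 10 = -7)
t = -36 (t = -43 - 1*(-7) = -43 + 7 = -36)
O(j, X) = 137 (O(j, X) = -1*(-137) = 137)
h(g) = -36/g
(h(-161) + O(-27, 140))/(31857 - 30789) = (-36/(-161) + 137)/(31857 - 30789) = (-36*(-1/161) + 137)/1068 = (36/161 + 137)*(1/1068) = (22093/161)*(1/1068) = 22093/171948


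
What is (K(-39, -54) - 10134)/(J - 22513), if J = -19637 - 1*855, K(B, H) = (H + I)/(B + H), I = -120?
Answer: 314096/1333155 ≈ 0.23560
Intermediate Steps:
K(B, H) = (-120 + H)/(B + H) (K(B, H) = (H - 120)/(B + H) = (-120 + H)/(B + H))
J = -20492 (J = -19637 - 855 = -20492)
(K(-39, -54) - 10134)/(J - 22513) = ((-120 - 54)/(-39 - 54) - 10134)/(-20492 - 22513) = (-174/(-93) - 10134)/(-43005) = (-1/93*(-174) - 10134)*(-1/43005) = (58/31 - 10134)*(-1/43005) = -314096/31*(-1/43005) = 314096/1333155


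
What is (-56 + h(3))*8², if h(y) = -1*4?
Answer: -3840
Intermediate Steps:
h(y) = -4
(-56 + h(3))*8² = (-56 - 4)*8² = -60*64 = -3840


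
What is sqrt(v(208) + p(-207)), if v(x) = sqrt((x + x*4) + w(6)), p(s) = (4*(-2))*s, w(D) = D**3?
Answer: sqrt(1656 + 2*sqrt(314)) ≈ 41.127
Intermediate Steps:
p(s) = -8*s
v(x) = sqrt(216 + 5*x) (v(x) = sqrt((x + x*4) + 6**3) = sqrt((x + 4*x) + 216) = sqrt(5*x + 216) = sqrt(216 + 5*x))
sqrt(v(208) + p(-207)) = sqrt(sqrt(216 + 5*208) - 8*(-207)) = sqrt(sqrt(216 + 1040) + 1656) = sqrt(sqrt(1256) + 1656) = sqrt(2*sqrt(314) + 1656) = sqrt(1656 + 2*sqrt(314))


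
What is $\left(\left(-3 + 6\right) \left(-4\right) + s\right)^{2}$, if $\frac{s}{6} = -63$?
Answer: $152100$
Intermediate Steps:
$s = -378$ ($s = 6 \left(-63\right) = -378$)
$\left(\left(-3 + 6\right) \left(-4\right) + s\right)^{2} = \left(\left(-3 + 6\right) \left(-4\right) - 378\right)^{2} = \left(3 \left(-4\right) - 378\right)^{2} = \left(-12 - 378\right)^{2} = \left(-390\right)^{2} = 152100$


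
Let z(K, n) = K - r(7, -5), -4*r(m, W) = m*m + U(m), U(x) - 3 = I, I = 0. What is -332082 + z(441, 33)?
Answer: -331628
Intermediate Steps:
U(x) = 3 (U(x) = 3 + 0 = 3)
r(m, W) = -¾ - m²/4 (r(m, W) = -(m*m + 3)/4 = -(m² + 3)/4 = -(3 + m²)/4 = -¾ - m²/4)
z(K, n) = 13 + K (z(K, n) = K - (-¾ - ¼*7²) = K - (-¾ - ¼*49) = K - (-¾ - 49/4) = K - 1*(-13) = K + 13 = 13 + K)
-332082 + z(441, 33) = -332082 + (13 + 441) = -332082 + 454 = -331628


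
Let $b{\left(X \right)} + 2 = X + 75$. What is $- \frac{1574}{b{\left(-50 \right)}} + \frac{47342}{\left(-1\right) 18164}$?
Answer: $- \frac{14839501}{208886} \approx -71.041$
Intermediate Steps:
$b{\left(X \right)} = 73 + X$ ($b{\left(X \right)} = -2 + \left(X + 75\right) = -2 + \left(75 + X\right) = 73 + X$)
$- \frac{1574}{b{\left(-50 \right)}} + \frac{47342}{\left(-1\right) 18164} = - \frac{1574}{73 - 50} + \frac{47342}{\left(-1\right) 18164} = - \frac{1574}{23} + \frac{47342}{-18164} = \left(-1574\right) \frac{1}{23} + 47342 \left(- \frac{1}{18164}\right) = - \frac{1574}{23} - \frac{23671}{9082} = - \frac{14839501}{208886}$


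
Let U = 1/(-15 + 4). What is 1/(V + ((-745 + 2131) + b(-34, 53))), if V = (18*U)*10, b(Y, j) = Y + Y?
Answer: 11/14318 ≈ 0.00076826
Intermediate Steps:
b(Y, j) = 2*Y
U = -1/11 (U = 1/(-11) = -1/11 ≈ -0.090909)
V = -180/11 (V = (18*(-1/11))*10 = -18/11*10 = -180/11 ≈ -16.364)
1/(V + ((-745 + 2131) + b(-34, 53))) = 1/(-180/11 + ((-745 + 2131) + 2*(-34))) = 1/(-180/11 + (1386 - 68)) = 1/(-180/11 + 1318) = 1/(14318/11) = 11/14318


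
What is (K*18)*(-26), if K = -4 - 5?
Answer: 4212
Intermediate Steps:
K = -9
(K*18)*(-26) = -9*18*(-26) = -162*(-26) = 4212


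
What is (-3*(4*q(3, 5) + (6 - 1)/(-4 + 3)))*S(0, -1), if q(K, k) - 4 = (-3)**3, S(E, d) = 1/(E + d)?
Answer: -291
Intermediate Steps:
q(K, k) = -23 (q(K, k) = 4 + (-3)**3 = 4 - 27 = -23)
(-3*(4*q(3, 5) + (6 - 1)/(-4 + 3)))*S(0, -1) = (-3*(4*(-23) + (6 - 1)/(-4 + 3)))/(0 - 1) = -3*(-92 + 5/(-1))/(-1) = -3*(-92 + 5*(-1))*(-1) = -3*(-92 - 5)*(-1) = -3*(-97)*(-1) = 291*(-1) = -291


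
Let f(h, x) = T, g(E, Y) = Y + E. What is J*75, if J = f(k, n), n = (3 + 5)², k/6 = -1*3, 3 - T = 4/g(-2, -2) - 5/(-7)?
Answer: 1725/7 ≈ 246.43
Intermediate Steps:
g(E, Y) = E + Y
T = 23/7 (T = 3 - (4/(-2 - 2) - 5/(-7)) = 3 - (4/(-4) - 5*(-⅐)) = 3 - (4*(-¼) + 5/7) = 3 - (-1 + 5/7) = 3 - 1*(-2/7) = 3 + 2/7 = 23/7 ≈ 3.2857)
k = -18 (k = 6*(-1*3) = 6*(-3) = -18)
n = 64 (n = 8² = 64)
f(h, x) = 23/7
J = 23/7 ≈ 3.2857
J*75 = (23/7)*75 = 1725/7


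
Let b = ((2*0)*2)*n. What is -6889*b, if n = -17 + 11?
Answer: 0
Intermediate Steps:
n = -6
b = 0 (b = ((2*0)*2)*(-6) = (0*2)*(-6) = 0*(-6) = 0)
-6889*b = -6889*0 = 0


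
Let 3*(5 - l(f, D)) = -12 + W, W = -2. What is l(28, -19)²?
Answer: 841/9 ≈ 93.444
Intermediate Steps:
l(f, D) = 29/3 (l(f, D) = 5 - (-12 - 2)/3 = 5 - ⅓*(-14) = 5 + 14/3 = 29/3)
l(28, -19)² = (29/3)² = 841/9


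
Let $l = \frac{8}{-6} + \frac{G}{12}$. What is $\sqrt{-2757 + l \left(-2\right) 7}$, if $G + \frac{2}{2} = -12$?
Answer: $\frac{i \sqrt{98034}}{6} \approx 52.184 i$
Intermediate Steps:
$G = -13$ ($G = -1 - 12 = -13$)
$l = - \frac{29}{12}$ ($l = \frac{8}{-6} - \frac{13}{12} = 8 \left(- \frac{1}{6}\right) - \frac{13}{12} = - \frac{4}{3} - \frac{13}{12} = - \frac{29}{12} \approx -2.4167$)
$\sqrt{-2757 + l \left(-2\right) 7} = \sqrt{-2757 + \left(- \frac{29}{12}\right) \left(-2\right) 7} = \sqrt{-2757 + \frac{29}{6} \cdot 7} = \sqrt{-2757 + \frac{203}{6}} = \sqrt{- \frac{16339}{6}} = \frac{i \sqrt{98034}}{6}$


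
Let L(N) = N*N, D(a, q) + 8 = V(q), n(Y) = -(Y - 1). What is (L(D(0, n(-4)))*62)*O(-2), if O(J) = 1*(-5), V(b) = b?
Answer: -2790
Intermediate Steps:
n(Y) = 1 - Y (n(Y) = -(-1 + Y) = 1 - Y)
D(a, q) = -8 + q
O(J) = -5
L(N) = N²
(L(D(0, n(-4)))*62)*O(-2) = ((-8 + (1 - 1*(-4)))²*62)*(-5) = ((-8 + (1 + 4))²*62)*(-5) = ((-8 + 5)²*62)*(-5) = ((-3)²*62)*(-5) = (9*62)*(-5) = 558*(-5) = -2790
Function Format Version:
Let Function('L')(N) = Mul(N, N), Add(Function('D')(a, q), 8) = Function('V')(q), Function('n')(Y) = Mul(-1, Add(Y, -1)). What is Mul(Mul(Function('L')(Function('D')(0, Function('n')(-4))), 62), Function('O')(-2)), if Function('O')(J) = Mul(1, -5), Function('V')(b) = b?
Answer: -2790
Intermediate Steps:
Function('n')(Y) = Add(1, Mul(-1, Y)) (Function('n')(Y) = Mul(-1, Add(-1, Y)) = Add(1, Mul(-1, Y)))
Function('D')(a, q) = Add(-8, q)
Function('O')(J) = -5
Function('L')(N) = Pow(N, 2)
Mul(Mul(Function('L')(Function('D')(0, Function('n')(-4))), 62), Function('O')(-2)) = Mul(Mul(Pow(Add(-8, Add(1, Mul(-1, -4))), 2), 62), -5) = Mul(Mul(Pow(Add(-8, Add(1, 4)), 2), 62), -5) = Mul(Mul(Pow(Add(-8, 5), 2), 62), -5) = Mul(Mul(Pow(-3, 2), 62), -5) = Mul(Mul(9, 62), -5) = Mul(558, -5) = -2790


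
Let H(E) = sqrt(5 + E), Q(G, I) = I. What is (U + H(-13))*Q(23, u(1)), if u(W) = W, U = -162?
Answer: -162 + 2*I*sqrt(2) ≈ -162.0 + 2.8284*I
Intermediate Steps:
(U + H(-13))*Q(23, u(1)) = (-162 + sqrt(5 - 13))*1 = (-162 + sqrt(-8))*1 = (-162 + 2*I*sqrt(2))*1 = -162 + 2*I*sqrt(2)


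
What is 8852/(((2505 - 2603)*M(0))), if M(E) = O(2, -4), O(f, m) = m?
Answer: 2213/98 ≈ 22.582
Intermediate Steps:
M(E) = -4
8852/(((2505 - 2603)*M(0))) = 8852/(((2505 - 2603)*(-4))) = 8852/((-98*(-4))) = 8852/392 = 8852*(1/392) = 2213/98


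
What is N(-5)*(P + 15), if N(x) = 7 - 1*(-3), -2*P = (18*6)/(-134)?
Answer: 10320/67 ≈ 154.03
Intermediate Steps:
P = 27/67 (P = -18*6/(2*(-134)) = -54*(-1)/134 = -½*(-54/67) = 27/67 ≈ 0.40299)
N(x) = 10 (N(x) = 7 + 3 = 10)
N(-5)*(P + 15) = 10*(27/67 + 15) = 10*(1032/67) = 10320/67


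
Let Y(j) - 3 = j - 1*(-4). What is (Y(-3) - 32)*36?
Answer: -1008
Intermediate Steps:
Y(j) = 7 + j (Y(j) = 3 + (j - 1*(-4)) = 3 + (j + 4) = 3 + (4 + j) = 7 + j)
(Y(-3) - 32)*36 = ((7 - 3) - 32)*36 = (4 - 32)*36 = -28*36 = -1008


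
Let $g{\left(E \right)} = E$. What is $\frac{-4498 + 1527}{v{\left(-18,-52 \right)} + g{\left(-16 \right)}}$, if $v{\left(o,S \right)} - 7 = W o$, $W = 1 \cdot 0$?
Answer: $\frac{2971}{9} \approx 330.11$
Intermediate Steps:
$W = 0$
$v{\left(o,S \right)} = 7$ ($v{\left(o,S \right)} = 7 + 0 o = 7 + 0 = 7$)
$\frac{-4498 + 1527}{v{\left(-18,-52 \right)} + g{\left(-16 \right)}} = \frac{-4498 + 1527}{7 - 16} = - \frac{2971}{-9} = \left(-2971\right) \left(- \frac{1}{9}\right) = \frac{2971}{9}$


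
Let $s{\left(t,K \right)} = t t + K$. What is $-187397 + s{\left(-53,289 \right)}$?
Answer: $-184299$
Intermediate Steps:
$s{\left(t,K \right)} = K + t^{2}$ ($s{\left(t,K \right)} = t^{2} + K = K + t^{2}$)
$-187397 + s{\left(-53,289 \right)} = -187397 + \left(289 + \left(-53\right)^{2}\right) = -187397 + \left(289 + 2809\right) = -187397 + 3098 = -184299$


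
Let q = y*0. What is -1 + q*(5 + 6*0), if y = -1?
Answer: -1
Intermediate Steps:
q = 0 (q = -1*0 = 0)
-1 + q*(5 + 6*0) = -1 + 0*(5 + 6*0) = -1 + 0*(5 + 0) = -1 + 0*5 = -1 + 0 = -1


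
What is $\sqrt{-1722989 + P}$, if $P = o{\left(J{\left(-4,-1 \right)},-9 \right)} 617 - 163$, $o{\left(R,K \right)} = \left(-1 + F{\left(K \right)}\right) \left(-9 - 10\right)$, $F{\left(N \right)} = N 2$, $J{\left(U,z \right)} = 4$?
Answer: $i \sqrt{1500415} \approx 1224.9 i$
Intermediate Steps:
$F{\left(N \right)} = 2 N$
$o{\left(R,K \right)} = 19 - 38 K$ ($o{\left(R,K \right)} = \left(-1 + 2 K\right) \left(-9 - 10\right) = \left(-1 + 2 K\right) \left(-19\right) = 19 - 38 K$)
$P = 222574$ ($P = \left(19 - -342\right) 617 - 163 = \left(19 + 342\right) 617 - 163 = 361 \cdot 617 - 163 = 222737 - 163 = 222574$)
$\sqrt{-1722989 + P} = \sqrt{-1722989 + 222574} = \sqrt{-1500415} = i \sqrt{1500415}$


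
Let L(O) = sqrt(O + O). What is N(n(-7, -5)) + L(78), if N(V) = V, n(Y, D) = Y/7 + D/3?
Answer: -8/3 + 2*sqrt(39) ≈ 9.8233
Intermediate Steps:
n(Y, D) = D/3 + Y/7 (n(Y, D) = Y*(1/7) + D*(1/3) = Y/7 + D/3 = D/3 + Y/7)
L(O) = sqrt(2)*sqrt(O) (L(O) = sqrt(2*O) = sqrt(2)*sqrt(O))
N(n(-7, -5)) + L(78) = ((1/3)*(-5) + (1/7)*(-7)) + sqrt(2)*sqrt(78) = (-5/3 - 1) + 2*sqrt(39) = -8/3 + 2*sqrt(39)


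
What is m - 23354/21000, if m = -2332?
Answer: -24497677/10500 ≈ -2333.1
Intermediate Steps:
m - 23354/21000 = -2332 - 23354/21000 = -2332 - 23354*1/21000 = -2332 - 11677/10500 = -24497677/10500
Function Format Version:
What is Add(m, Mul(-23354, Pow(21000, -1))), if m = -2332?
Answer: Rational(-24497677, 10500) ≈ -2333.1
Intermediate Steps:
Add(m, Mul(-23354, Pow(21000, -1))) = Add(-2332, Mul(-23354, Pow(21000, -1))) = Add(-2332, Mul(-23354, Rational(1, 21000))) = Add(-2332, Rational(-11677, 10500)) = Rational(-24497677, 10500)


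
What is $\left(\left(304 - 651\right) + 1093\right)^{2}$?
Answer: $556516$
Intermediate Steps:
$\left(\left(304 - 651\right) + 1093\right)^{2} = \left(-347 + 1093\right)^{2} = 746^{2} = 556516$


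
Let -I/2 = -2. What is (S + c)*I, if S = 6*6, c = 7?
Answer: 172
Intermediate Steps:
I = 4 (I = -2*(-2) = 4)
S = 36
(S + c)*I = (36 + 7)*4 = 43*4 = 172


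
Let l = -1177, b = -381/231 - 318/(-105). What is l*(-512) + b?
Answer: 232010771/385 ≈ 6.0263e+5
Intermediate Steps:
b = 531/385 (b = -381*1/231 - 318*(-1/105) = -127/77 + 106/35 = 531/385 ≈ 1.3792)
l*(-512) + b = -1177*(-512) + 531/385 = 602624 + 531/385 = 232010771/385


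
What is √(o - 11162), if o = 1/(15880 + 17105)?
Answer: I*√1349374455385/10995 ≈ 105.65*I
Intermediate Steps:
o = 1/32985 ≈ 3.0317e-5
√(o - 11162) = √(1/32985 - 11162) = √(-368178569/32985) = I*√1349374455385/10995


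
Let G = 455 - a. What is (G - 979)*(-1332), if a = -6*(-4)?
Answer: 729936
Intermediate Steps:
a = 24
G = 431 (G = 455 - 1*24 = 455 - 24 = 431)
(G - 979)*(-1332) = (431 - 979)*(-1332) = -548*(-1332) = 729936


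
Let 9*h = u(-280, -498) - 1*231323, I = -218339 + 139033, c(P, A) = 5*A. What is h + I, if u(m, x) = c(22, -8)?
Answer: -105013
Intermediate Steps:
u(m, x) = -40 (u(m, x) = 5*(-8) = -40)
I = -79306
h = -25707 (h = (-40 - 1*231323)/9 = (-40 - 231323)/9 = (1/9)*(-231363) = -25707)
h + I = -25707 - 79306 = -105013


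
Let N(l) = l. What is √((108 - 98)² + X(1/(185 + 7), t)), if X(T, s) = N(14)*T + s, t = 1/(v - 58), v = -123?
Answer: 53*√672234/4344 ≈ 10.003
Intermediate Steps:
t = -1/181 (t = 1/(-123 - 58) = 1/(-181) = -1/181 ≈ -0.0055249)
X(T, s) = s + 14*T (X(T, s) = 14*T + s = s + 14*T)
√((108 - 98)² + X(1/(185 + 7), t)) = √((108 - 98)² + (-1/181 + 14/(185 + 7))) = √(10² + (-1/181 + 14/192)) = √(100 + (-1/181 + 14*(1/192))) = √(100 + (-1/181 + 7/96)) = √(100 + 1171/17376) = √(1738771/17376) = 53*√672234/4344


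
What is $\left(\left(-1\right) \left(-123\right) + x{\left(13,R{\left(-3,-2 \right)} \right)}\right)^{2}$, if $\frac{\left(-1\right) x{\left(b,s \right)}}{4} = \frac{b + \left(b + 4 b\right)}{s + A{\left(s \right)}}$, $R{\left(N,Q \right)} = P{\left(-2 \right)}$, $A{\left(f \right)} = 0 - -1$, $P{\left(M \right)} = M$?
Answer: $189225$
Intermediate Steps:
$A{\left(f \right)} = 1$ ($A{\left(f \right)} = 0 + 1 = 1$)
$R{\left(N,Q \right)} = -2$
$x{\left(b,s \right)} = - \frac{24 b}{1 + s}$ ($x{\left(b,s \right)} = - 4 \frac{b + \left(b + 4 b\right)}{s + 1} = - 4 \frac{b + 5 b}{1 + s} = - 4 \frac{6 b}{1 + s} = - \frac{24 b}{1 + s}$)
$\left(\left(-1\right) \left(-123\right) + x{\left(13,R{\left(-3,-2 \right)} \right)}\right)^{2} = \left(\left(-1\right) \left(-123\right) - \frac{312}{1 - 2}\right)^{2} = \left(123 - \frac{312}{-1}\right)^{2} = \left(123 - 312 \left(-1\right)\right)^{2} = \left(123 + 312\right)^{2} = 435^{2} = 189225$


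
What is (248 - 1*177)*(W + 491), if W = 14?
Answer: 35855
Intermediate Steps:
(248 - 1*177)*(W + 491) = (248 - 1*177)*(14 + 491) = (248 - 177)*505 = 71*505 = 35855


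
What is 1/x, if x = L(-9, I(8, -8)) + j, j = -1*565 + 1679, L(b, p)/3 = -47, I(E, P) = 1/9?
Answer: 1/973 ≈ 0.0010277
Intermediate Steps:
I(E, P) = ⅑
L(b, p) = -141 (L(b, p) = 3*(-47) = -141)
j = 1114 (j = -565 + 1679 = 1114)
x = 973 (x = -141 + 1114 = 973)
1/x = 1/973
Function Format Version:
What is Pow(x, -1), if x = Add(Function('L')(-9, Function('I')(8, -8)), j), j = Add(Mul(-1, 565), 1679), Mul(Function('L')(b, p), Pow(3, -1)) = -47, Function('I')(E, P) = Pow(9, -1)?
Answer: Rational(1, 973) ≈ 0.0010277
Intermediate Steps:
Function('I')(E, P) = Rational(1, 9)
Function('L')(b, p) = -141 (Function('L')(b, p) = Mul(3, -47) = -141)
j = 1114 (j = Add(-565, 1679) = 1114)
x = 973 (x = Add(-141, 1114) = 973)
Pow(x, -1) = Pow(973, -1) = Rational(1, 973)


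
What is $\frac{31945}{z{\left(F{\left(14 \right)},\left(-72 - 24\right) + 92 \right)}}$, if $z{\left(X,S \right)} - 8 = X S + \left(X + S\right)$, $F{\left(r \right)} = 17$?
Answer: $- \frac{31945}{47} \approx -679.68$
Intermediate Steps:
$z{\left(X,S \right)} = 8 + S + X + S X$ ($z{\left(X,S \right)} = 8 + \left(X S + \left(X + S\right)\right) = 8 + \left(S X + \left(S + X\right)\right) = 8 + \left(S + X + S X\right) = 8 + S + X + S X$)
$\frac{31945}{z{\left(F{\left(14 \right)},\left(-72 - 24\right) + 92 \right)}} = \frac{31945}{8 + \left(\left(-72 - 24\right) + 92\right) + 17 + \left(\left(-72 - 24\right) + 92\right) 17} = \frac{31945}{8 + \left(-96 + 92\right) + 17 + \left(-96 + 92\right) 17} = \frac{31945}{8 - 4 + 17 - 68} = \frac{31945}{-47} = 31945 \left(- \frac{1}{47}\right) = - \frac{31945}{47}$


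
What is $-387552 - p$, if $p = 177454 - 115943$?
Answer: $-449063$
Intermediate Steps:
$p = 61511$ ($p = 177454 - 115943 = 61511$)
$-387552 - p = -387552 - 61511 = -449063$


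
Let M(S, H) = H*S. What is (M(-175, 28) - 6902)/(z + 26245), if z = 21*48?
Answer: -11802/27253 ≈ -0.43305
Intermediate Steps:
z = 1008
(M(-175, 28) - 6902)/(z + 26245) = (28*(-175) - 6902)/(1008 + 26245) = (-4900 - 6902)/27253 = -11802*1/27253 = -11802/27253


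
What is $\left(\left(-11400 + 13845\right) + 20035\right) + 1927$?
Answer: $24407$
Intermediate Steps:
$\left(\left(-11400 + 13845\right) + 20035\right) + 1927 = \left(2445 + 20035\right) + 1927 = 22480 + 1927 = 24407$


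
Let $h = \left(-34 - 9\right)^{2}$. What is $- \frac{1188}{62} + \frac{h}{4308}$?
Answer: $- \frac{2501633}{133548} \approx -18.732$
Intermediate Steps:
$h = 1849$ ($h = \left(-43\right)^{2} = 1849$)
$- \frac{1188}{62} + \frac{h}{4308} = - \frac{1188}{62} + \frac{1849}{4308} = \left(-1188\right) \frac{1}{62} + 1849 \cdot \frac{1}{4308} = - \frac{594}{31} + \frac{1849}{4308} = - \frac{2501633}{133548}$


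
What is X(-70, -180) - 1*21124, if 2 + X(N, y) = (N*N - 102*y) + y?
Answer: 1954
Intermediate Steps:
X(N, y) = -2 + N**2 - 101*y (X(N, y) = -2 + ((N*N - 102*y) + y) = -2 + ((N**2 - 102*y) + y) = -2 + (N**2 - 101*y) = -2 + N**2 - 101*y)
X(-70, -180) - 1*21124 = (-2 + (-70)**2 - 101*(-180)) - 1*21124 = (-2 + 4900 + 18180) - 21124 = 23078 - 21124 = 1954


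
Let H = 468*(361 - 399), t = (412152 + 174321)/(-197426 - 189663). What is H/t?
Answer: 120771768/10289 ≈ 11738.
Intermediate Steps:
t = -586473/387089 (t = 586473/(-387089) = 586473*(-1/387089) = -586473/387089 ≈ -1.5151)
H = -17784 (H = 468*(-38) = -17784)
H/t = -17784/(-586473/387089) = -17784*(-387089/586473) = 120771768/10289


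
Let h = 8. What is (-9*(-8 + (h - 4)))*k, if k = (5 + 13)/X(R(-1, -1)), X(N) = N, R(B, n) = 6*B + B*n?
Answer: -648/5 ≈ -129.60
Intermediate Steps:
k = -18/5 (k = (5 + 13)/((-(6 - 1))) = 18/((-1*5)) = 18/(-5) = 18*(-⅕) = -18/5 ≈ -3.6000)
(-9*(-8 + (h - 4)))*k = -9*(-8 + (8 - 4))*(-18/5) = -9*(-8 + 4)*(-18/5) = -9*(-4)*(-18/5) = 36*(-18/5) = -648/5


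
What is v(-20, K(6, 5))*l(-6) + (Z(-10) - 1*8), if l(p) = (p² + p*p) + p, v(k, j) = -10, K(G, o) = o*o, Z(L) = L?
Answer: -678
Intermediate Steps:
K(G, o) = o²
l(p) = p + 2*p² (l(p) = (p² + p²) + p = 2*p² + p = p + 2*p²)
v(-20, K(6, 5))*l(-6) + (Z(-10) - 1*8) = -(-60)*(1 + 2*(-6)) + (-10 - 1*8) = -(-60)*(1 - 12) + (-10 - 8) = -(-60)*(-11) - 18 = -10*66 - 18 = -660 - 18 = -678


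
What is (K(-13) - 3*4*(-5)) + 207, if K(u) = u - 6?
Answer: 248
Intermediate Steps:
K(u) = -6 + u
(K(-13) - 3*4*(-5)) + 207 = ((-6 - 13) - 3*4*(-5)) + 207 = (-19 - 12*(-5)) + 207 = (-19 + 60) + 207 = 41 + 207 = 248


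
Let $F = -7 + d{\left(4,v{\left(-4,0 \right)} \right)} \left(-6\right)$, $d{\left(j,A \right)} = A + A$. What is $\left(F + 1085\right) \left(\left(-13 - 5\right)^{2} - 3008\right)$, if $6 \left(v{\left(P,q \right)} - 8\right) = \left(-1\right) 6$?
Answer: $-2667896$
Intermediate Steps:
$v{\left(P,q \right)} = 7$ ($v{\left(P,q \right)} = 8 + \frac{\left(-1\right) 6}{6} = 8 + \frac{1}{6} \left(-6\right) = 8 - 1 = 7$)
$d{\left(j,A \right)} = 2 A$
$F = -91$ ($F = -7 + 2 \cdot 7 \left(-6\right) = -7 + 14 \left(-6\right) = -7 - 84 = -91$)
$\left(F + 1085\right) \left(\left(-13 - 5\right)^{2} - 3008\right) = \left(-91 + 1085\right) \left(\left(-13 - 5\right)^{2} - 3008\right) = 994 \left(\left(-18\right)^{2} - 3008\right) = 994 \left(324 - 3008\right) = 994 \left(-2684\right) = -2667896$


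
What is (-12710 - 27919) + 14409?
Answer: -26220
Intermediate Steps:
(-12710 - 27919) + 14409 = -40629 + 14409 = -26220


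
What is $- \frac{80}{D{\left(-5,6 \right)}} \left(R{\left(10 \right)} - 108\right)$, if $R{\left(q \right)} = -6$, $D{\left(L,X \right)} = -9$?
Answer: $- \frac{3040}{3} \approx -1013.3$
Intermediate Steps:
$- \frac{80}{D{\left(-5,6 \right)}} \left(R{\left(10 \right)} - 108\right) = - \frac{80}{-9} \left(-6 - 108\right) = \left(-80\right) \left(- \frac{1}{9}\right) \left(-114\right) = \frac{80}{9} \left(-114\right) = - \frac{3040}{3}$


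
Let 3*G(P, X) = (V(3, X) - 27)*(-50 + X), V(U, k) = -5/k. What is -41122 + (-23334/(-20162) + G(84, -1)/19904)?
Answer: -4125492382533/100326112 ≈ -41121.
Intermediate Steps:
G(P, X) = (-50 + X)*(-27 - 5/X)/3 (G(P, X) = ((-5/X - 27)*(-50 + X))/3 = ((-27 - 5/X)*(-50 + X))/3 = ((-50 + X)*(-27 - 5/X))/3 = (-50 + X)*(-27 - 5/X)/3)
-41122 + (-23334/(-20162) + G(84, -1)/19904) = -41122 + (-23334/(-20162) + ((⅓)*(250 - (1345 - 27*(-1)))/(-1))/19904) = -41122 + (-23334*(-1/20162) + ((⅓)*(-1)*(250 - (1345 + 27)))*(1/19904)) = -41122 + (11667/10081 + ((⅓)*(-1)*(250 - 1*1372))*(1/19904)) = -41122 + (11667/10081 + ((⅓)*(-1)*(250 - 1372))*(1/19904)) = -41122 + (11667/10081 + ((⅓)*(-1)*(-1122))*(1/19904)) = -41122 + (11667/10081 + 374*(1/19904)) = -41122 + (11667/10081 + 187/9952) = -41122 + 117995131/100326112 = -4125492382533/100326112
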